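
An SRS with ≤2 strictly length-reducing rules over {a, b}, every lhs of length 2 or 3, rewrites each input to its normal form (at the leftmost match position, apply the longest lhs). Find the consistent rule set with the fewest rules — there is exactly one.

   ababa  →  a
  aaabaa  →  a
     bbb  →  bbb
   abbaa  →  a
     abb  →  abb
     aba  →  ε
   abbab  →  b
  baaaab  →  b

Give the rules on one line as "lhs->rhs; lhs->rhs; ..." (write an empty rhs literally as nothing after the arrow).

  | ababa => aaba => ba => a
  | aaabaa => abaa => aaa => a
  | bbb
  | abbaa => abaa => aaa => a

aa->; ba->a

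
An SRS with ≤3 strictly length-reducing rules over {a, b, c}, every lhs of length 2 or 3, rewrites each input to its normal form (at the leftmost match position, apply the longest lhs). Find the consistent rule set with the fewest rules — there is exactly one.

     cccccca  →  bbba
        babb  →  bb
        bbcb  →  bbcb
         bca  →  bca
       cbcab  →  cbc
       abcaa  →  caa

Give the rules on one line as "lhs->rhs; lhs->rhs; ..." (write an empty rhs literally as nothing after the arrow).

ab->; cc->b

  | cccccca => bcccca => bbcca => bbba
  | babb => bb
  | bbcb
  | bca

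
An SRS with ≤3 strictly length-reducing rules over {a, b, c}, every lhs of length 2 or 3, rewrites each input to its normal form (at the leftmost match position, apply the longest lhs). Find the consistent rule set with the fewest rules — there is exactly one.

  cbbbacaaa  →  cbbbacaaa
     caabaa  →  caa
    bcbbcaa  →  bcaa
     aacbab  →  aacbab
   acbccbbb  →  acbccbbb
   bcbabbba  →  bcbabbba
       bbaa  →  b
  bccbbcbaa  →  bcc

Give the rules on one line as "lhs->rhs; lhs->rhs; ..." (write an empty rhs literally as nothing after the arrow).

baa->; bbc->

  | cbbbacaaa
  | caabaa => caa
  | bcbbcaa => bcaa
  | aacbab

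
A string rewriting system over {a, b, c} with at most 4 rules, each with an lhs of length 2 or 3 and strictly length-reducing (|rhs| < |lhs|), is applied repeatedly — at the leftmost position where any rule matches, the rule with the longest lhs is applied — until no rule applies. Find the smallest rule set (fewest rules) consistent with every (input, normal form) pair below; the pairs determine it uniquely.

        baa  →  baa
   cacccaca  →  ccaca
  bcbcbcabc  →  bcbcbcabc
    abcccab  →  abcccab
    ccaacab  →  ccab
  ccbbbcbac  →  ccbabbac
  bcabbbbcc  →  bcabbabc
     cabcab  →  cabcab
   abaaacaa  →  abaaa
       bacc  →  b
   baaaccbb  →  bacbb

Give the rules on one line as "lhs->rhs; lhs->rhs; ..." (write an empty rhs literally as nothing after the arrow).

  | baa
  | cacccaca => ccaca
  | bcbcbcabc
  | abcccab

aac->; acc->; bbc->ab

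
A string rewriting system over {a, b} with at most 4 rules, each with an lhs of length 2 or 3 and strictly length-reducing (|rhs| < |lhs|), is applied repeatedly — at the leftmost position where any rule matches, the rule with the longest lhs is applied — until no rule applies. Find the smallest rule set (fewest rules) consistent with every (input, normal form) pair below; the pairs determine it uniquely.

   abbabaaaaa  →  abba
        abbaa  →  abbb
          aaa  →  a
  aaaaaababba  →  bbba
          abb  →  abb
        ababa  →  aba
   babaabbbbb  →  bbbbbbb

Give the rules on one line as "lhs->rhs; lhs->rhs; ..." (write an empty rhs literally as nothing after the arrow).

aa->b; aaa->a; bab->b

  | abbabaaaaa => abbaaaaa => abbaaa => abba
  | abbaa => abbb
  | aaa => a
  | aaaaaababba => aaaababba => aababba => bbabba => bbba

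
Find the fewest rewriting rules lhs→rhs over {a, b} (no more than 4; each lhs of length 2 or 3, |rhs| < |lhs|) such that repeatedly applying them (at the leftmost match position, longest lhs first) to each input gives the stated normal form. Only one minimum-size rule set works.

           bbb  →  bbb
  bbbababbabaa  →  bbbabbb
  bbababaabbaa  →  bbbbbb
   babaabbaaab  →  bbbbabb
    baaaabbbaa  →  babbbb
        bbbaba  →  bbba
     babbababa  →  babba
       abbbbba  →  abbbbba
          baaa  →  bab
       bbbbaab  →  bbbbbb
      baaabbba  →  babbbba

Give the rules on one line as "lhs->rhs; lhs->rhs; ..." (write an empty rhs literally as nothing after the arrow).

aa->b; aaa->ab; aba->a

  | bbb
  | bbbababbabaa => bbbabbabaa => bbbabbaa => bbbabbb
  | bbababaabbaa => bbabaabbaa => bbaabbaa => bbbbbaa => bbbbbb
  | babaabbaaab => baabbaaab => bbbbaaab => bbbbabb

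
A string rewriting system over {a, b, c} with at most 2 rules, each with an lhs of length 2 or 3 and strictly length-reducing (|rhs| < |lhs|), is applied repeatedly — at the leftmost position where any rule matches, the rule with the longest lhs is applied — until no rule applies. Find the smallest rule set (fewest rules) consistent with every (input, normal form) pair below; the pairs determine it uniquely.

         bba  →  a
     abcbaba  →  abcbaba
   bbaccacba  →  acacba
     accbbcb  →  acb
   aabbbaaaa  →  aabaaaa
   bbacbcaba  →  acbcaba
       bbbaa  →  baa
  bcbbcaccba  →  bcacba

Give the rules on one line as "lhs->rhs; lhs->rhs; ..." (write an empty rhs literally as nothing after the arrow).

  | bba => a
  | abcbaba
  | bbaccacba => accacba => acacba
  | accbbcb => acbbcb => accb => acb

bb->; cc->c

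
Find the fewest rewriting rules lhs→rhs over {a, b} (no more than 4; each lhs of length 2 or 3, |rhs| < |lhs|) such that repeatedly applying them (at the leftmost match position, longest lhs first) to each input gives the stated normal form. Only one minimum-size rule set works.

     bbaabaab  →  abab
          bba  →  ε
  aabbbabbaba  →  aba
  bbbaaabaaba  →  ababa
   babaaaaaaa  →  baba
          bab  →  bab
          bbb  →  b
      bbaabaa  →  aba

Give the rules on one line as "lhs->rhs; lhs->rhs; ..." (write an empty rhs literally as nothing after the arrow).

aa->a; bb->b; bba->

  | bbaabaab => abaab => abab
  | bba => ε
  | aabbbabbaba => abbbabbaba => abbabbaba => abbaba => aba
  | bbbaaabaaba => bbaaabaaba => aabaaba => abaaba => ababa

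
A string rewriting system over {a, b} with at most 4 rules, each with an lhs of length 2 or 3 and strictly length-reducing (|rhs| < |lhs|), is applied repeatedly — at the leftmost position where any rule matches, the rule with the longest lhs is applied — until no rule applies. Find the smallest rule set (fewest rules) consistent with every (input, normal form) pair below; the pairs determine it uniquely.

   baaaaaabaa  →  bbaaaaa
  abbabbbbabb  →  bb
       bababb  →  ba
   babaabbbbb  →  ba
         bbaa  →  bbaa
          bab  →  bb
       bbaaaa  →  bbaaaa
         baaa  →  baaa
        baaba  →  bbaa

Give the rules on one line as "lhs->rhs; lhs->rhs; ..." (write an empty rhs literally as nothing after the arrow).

aab->ba; ab->b; bbb->aa

  | baaaaaabaa => baaaabaaa => baabaaaa => bbaaaaa
  | abbabbbbabb => bbabbbbabb => bbbbbbabb => aabbbabb => babbabb => bbbabb => aaabb => abab => bab => bb
  | bababb => bbabb => bbbb => aab => ba
  | babaabbbbb => bbaabbbbb => bbbabbbb => aaabbbb => ababbb => babbb => bbbb => aab => ba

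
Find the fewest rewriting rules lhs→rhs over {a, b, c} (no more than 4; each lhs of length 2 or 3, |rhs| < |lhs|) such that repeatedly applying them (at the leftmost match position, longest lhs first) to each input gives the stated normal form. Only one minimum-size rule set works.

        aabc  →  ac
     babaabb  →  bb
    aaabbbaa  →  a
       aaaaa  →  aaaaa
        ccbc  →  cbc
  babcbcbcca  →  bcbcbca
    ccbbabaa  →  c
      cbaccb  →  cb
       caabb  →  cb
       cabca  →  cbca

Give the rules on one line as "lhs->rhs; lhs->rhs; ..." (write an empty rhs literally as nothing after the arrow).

  | aabc => ac
  | babaabb => baabb => abb => bb
  | aaabbbaa => aabbaa => abaa => baa => a
  | aaaaa

aab->a; ab->b; ba->; cc->c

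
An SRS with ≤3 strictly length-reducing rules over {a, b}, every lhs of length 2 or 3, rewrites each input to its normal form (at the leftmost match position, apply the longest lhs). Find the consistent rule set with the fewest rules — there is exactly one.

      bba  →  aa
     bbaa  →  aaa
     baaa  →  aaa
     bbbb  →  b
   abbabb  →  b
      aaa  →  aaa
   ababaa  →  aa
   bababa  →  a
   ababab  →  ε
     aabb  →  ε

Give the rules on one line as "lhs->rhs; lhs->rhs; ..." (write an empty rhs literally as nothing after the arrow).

  | bba => aa
  | bbaa => aaa
  | baaa => aaa
  | bbbb => abb => b

ab->; ba->a; bb->a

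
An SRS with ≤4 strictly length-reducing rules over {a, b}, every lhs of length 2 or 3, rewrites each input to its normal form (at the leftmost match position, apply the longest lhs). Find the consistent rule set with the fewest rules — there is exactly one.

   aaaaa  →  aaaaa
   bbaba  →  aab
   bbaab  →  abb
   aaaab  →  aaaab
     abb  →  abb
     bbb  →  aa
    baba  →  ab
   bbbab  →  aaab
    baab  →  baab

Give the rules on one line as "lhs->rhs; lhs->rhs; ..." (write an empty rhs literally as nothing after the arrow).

  | aaaaa
  | bbaba => abba => aab
  | bbaab => abab => abb
  | aaaab

bab->bb; bba->ab; bbb->aa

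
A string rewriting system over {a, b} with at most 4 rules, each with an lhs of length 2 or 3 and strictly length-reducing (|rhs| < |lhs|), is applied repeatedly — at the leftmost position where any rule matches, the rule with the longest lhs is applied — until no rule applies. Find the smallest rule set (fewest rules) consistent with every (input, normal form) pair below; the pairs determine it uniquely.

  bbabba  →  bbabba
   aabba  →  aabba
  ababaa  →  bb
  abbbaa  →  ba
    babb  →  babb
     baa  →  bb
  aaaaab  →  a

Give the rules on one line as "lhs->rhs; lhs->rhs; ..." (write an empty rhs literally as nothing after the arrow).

  | bbabba
  | aabba
  | ababaa => baa => bb
  | abbbaa => aaaa => ba

aaa->b; aba->; baa->bb; bbb->a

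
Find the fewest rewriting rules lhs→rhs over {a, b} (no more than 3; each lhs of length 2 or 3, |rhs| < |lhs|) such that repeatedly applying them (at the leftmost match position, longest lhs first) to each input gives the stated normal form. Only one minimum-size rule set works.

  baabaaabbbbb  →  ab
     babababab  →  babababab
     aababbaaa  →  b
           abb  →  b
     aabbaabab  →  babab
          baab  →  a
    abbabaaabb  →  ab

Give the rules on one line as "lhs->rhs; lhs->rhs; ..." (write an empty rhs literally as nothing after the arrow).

  | baabaaabbbbb => aabaaabbbbb => bbaaabbbbb => aaaabbbbb => baabbbbb => aabbbbb => bbbbbb => abbbb => aabb => bbb => ab
  | babababab
  | aababbaaa => bbabbaaa => aabbaaa => bbbaaa => abaaa => aaaa => baa => aa => b
  | abb => aa => b

aa->b; baa->aa; bb->a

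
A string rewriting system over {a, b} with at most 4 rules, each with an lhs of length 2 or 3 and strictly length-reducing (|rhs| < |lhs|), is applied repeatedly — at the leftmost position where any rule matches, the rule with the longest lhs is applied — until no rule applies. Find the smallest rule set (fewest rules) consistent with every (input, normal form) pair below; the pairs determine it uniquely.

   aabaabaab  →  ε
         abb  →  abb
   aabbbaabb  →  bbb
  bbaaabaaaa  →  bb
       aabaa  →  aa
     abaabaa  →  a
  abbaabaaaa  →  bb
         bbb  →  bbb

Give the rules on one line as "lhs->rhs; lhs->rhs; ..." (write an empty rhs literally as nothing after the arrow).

  | aabaabaab => aabaab => aab => ε
  | abb
  | aabbbaabb => bbaabb => aaabb => bbb
  | bbaaabaaaa => aaaabaaaa => babaaaa => baaa => bb

aaa->b; aab->; aba->; bba->aa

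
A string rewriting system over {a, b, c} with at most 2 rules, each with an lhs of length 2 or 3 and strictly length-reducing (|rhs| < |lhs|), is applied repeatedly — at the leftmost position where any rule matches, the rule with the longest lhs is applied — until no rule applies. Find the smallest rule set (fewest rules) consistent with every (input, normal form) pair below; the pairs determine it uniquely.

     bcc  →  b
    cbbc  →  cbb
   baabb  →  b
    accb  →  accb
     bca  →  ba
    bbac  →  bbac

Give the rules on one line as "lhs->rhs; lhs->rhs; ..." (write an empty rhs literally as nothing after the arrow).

  | bcc => bc => b
  | cbbc => cbb
  | baabb => bab => b
  | accb

ab->; bc->b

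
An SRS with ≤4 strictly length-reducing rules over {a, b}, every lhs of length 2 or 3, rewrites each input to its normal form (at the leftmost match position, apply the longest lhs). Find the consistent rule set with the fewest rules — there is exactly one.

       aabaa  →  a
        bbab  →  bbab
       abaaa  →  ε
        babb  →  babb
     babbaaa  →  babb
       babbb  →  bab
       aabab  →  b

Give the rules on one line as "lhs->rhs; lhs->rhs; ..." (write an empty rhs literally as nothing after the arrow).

  | aabaa => aaaa => a
  | bbab
  | abaaa => aaa => ε
  | babb

aaa->; aab->aa; aba->a; bbb->b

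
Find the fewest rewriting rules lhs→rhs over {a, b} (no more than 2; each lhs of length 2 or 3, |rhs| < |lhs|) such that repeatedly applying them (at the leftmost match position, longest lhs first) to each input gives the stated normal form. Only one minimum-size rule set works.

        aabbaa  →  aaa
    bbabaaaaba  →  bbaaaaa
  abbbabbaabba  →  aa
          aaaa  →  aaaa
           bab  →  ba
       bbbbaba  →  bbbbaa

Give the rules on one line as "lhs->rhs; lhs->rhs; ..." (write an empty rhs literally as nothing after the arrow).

aab->a; ab->a

  | aabbaa => abaa => aaa
  | bbabaaaaba => bbaaaaaba => bbaaaaa
  | abbbabbaabba => abbabbaabba => ababbaabba => aabbaabba => abaabba => aaabba => aaba => aa
  | aaaa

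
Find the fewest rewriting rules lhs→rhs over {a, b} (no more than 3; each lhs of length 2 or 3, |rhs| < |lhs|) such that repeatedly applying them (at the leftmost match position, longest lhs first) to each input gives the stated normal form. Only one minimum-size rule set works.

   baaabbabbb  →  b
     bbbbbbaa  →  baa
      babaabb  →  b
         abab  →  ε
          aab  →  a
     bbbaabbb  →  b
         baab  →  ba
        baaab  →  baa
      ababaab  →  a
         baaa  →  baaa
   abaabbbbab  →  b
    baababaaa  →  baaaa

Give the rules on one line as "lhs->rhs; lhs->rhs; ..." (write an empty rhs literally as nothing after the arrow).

  | baaabbabbb => baababbb => baabbb => babb => bb => b
  | bbbbbbaa => bbbbbaa => bbbbaa => bbbaa => bbaa => baa
  | babaabb => baabb => bab => b
  | abab => ab => ε

ab->; bb->b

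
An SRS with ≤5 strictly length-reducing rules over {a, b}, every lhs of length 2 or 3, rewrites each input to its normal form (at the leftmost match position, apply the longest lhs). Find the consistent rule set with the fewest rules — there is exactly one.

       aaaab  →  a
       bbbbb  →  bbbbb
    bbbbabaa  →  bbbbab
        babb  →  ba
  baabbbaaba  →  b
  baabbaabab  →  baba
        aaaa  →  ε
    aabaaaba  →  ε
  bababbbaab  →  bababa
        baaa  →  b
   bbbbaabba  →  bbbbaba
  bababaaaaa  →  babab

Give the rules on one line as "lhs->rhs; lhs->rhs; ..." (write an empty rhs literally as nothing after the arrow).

aa->; aaa->aa; aab->a; abb->a

  | aaaab => aaab => aab => a
  | bbbbb
  | bbbbabaa => bbbbab
  | babb => ba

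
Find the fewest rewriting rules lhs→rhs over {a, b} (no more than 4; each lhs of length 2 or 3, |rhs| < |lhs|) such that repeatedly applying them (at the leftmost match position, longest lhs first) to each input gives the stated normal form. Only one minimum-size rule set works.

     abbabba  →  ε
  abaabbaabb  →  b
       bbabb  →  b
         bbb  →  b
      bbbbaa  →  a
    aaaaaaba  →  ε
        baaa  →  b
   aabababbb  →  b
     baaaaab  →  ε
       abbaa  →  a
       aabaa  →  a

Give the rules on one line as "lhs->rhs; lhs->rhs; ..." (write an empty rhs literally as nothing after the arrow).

aa->b; ab->; ba->; bb->b

  | abbabba => babba => bba => ba => ε
  | abaabbaabb => aabbaabb => bbbaabb => bbaabb => baabb => abb => b
  | bbabb => babb => bb => b
  | bbb => bb => b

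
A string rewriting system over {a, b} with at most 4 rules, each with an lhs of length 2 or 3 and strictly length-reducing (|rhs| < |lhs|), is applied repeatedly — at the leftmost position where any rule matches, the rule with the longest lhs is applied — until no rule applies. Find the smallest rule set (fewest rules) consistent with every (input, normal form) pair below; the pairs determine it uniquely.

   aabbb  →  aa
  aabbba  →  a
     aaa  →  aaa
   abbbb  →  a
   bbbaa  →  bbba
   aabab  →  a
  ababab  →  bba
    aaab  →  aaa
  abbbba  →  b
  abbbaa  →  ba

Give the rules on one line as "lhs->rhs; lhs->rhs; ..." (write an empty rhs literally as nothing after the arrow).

  | aabbb => aabb => aab => aa
  | aabbba => aabba => aaba => ab => a
  | aaa
  | abbbb => abbb => abb => ab => a

ab->a; aba->b; baa->ba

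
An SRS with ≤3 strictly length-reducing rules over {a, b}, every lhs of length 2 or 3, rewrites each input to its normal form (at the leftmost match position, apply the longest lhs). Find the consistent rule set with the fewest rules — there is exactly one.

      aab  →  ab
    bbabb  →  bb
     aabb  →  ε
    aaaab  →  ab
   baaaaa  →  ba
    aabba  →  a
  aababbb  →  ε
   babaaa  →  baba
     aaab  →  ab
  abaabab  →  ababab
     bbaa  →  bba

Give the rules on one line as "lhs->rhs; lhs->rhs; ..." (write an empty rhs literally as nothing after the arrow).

  | aab => ab
  | bbabb => bb
  | aabb => abb => ε
  | aaaab => aaab => aab => ab

aa->a; abb->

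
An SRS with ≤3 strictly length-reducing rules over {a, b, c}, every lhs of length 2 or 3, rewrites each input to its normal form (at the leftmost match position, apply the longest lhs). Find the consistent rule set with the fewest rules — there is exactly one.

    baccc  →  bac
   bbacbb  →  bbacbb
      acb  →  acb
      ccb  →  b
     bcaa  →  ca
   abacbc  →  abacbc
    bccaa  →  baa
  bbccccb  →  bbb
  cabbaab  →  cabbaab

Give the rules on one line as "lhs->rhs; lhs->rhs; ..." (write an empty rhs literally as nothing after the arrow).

bca->c; cc->

  | baccc => bac
  | bbacbb
  | acb
  | ccb => b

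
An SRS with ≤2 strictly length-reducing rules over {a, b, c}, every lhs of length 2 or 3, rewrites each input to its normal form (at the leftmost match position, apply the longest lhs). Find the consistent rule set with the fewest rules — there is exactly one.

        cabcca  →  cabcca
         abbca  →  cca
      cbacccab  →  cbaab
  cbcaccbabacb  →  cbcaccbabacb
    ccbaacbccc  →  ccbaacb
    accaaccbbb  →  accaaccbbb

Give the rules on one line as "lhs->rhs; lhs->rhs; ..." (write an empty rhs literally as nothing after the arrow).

abb->c; ccc->

  | cabcca
  | abbca => cca
  | cbacccab => cbaab
  | cbcaccbabacb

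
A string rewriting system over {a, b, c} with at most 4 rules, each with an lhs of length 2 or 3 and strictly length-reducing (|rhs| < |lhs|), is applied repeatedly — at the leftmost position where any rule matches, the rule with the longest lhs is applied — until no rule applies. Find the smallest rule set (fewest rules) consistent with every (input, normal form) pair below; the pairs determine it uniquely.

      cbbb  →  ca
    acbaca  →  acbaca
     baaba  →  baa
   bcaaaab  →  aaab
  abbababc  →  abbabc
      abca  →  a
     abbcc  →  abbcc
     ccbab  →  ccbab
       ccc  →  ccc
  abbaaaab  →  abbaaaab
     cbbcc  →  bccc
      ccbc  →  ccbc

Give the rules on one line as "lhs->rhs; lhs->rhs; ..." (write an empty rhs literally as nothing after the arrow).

  | cbbb => bcb => ca
  | acbaca
  | baaba => baa
  | bcaaaab => aaab

aba->a; bca->; bcb->ca; cbb->bc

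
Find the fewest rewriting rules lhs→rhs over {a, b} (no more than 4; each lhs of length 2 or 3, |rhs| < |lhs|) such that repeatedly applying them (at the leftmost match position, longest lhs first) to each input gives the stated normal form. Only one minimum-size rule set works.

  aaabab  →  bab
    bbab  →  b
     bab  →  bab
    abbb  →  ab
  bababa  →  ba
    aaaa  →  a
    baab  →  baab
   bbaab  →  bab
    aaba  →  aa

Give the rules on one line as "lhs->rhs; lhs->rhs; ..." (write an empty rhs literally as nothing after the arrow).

  | aaabab => bab
  | bbab => bb => b
  | bab
  | abbb => abb => ab

aaa->; aba->a; bb->b; bba->b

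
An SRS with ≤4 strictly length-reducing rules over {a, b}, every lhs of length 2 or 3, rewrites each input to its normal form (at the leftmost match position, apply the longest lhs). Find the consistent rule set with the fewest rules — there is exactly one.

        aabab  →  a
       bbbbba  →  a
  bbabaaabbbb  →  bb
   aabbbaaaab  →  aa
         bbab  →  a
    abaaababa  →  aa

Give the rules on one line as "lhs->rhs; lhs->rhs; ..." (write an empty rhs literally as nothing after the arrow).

aab->; ab->a; ba->a

  | aabab => ab => a
  | bbbbba => bbbba => bbba => bba => ba => a
  | bbabaaabbbb => babaaabbbb => abaaabbbb => aaaabbbb => aabbb => bb
  | aabbbaaaab => bbaaaab => baaaab => aaaab => aa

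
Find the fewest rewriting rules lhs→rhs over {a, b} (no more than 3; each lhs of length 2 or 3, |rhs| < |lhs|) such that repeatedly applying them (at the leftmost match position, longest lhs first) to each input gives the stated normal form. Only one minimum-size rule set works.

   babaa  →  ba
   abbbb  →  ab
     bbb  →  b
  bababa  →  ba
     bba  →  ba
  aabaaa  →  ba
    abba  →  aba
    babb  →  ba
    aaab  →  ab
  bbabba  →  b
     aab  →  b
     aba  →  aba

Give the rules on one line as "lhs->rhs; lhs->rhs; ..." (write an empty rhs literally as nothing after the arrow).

  | babaa => baaa => ba
  | abbbb => abbb => abb => ab
  | bbb => bb => b
  | bababa => baaba => bba => ba

aa->; bab->ba; bb->b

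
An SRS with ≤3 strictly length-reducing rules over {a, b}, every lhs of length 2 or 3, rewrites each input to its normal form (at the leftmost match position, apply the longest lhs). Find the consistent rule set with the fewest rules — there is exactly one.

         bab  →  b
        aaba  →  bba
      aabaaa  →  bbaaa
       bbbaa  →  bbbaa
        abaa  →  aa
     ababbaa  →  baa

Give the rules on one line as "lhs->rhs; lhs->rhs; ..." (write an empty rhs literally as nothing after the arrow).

  | bab => b
  | aaba => bba
  | aabaaa => bbaaa
  | bbbaa

aab->bb; ab->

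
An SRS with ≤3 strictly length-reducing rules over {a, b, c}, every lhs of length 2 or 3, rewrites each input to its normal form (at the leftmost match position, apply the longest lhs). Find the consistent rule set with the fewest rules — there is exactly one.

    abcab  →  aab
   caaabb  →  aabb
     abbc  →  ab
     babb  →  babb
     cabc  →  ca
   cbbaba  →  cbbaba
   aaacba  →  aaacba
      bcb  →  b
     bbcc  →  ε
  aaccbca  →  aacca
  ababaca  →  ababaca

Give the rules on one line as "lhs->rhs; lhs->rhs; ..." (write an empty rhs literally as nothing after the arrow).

bc->; caa->a

  | abcab => aab
  | caaabb => aabb
  | abbc => ab
  | babb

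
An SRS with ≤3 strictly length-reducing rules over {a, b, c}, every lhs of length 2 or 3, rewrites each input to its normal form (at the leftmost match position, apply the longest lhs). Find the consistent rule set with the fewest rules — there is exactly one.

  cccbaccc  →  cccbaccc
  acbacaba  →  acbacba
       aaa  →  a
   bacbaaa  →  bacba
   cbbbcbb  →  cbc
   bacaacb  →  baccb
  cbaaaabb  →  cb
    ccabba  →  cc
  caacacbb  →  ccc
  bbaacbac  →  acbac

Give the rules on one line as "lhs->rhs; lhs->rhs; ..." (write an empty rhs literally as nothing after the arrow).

aa->; bb->a; ca->c

  | cccbaccc
  | acbacaba => acbacba
  | aaa => a
  | bacbaaa => bacba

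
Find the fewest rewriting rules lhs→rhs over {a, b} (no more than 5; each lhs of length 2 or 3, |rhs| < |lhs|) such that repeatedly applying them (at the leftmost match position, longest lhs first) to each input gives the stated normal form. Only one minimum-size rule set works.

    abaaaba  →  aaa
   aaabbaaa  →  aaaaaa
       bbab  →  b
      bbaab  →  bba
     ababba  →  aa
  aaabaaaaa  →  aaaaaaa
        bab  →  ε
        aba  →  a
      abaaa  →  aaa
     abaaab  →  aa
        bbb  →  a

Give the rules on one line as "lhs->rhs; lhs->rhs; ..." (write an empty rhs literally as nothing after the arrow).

ab->; abb->a; bab->; bbb->a

  | abaaaba => aaaba => aaa
  | aaabbaaa => aaaaaa
  | bbab => b
  | bbaab => bba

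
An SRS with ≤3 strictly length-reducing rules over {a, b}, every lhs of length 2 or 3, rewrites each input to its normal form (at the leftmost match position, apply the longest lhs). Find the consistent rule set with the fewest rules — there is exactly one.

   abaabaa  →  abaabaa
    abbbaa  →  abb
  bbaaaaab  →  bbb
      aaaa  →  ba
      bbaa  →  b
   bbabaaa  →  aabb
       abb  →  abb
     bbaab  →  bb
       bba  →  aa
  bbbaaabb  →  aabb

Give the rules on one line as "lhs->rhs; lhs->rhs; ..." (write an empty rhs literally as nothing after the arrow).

  | abaabaa
  | abbbaa => abaaa => abb
  | bbaaaaab => aaaaaab => baaab => bbb
  | aaaa => ba

aaa->b; bba->aa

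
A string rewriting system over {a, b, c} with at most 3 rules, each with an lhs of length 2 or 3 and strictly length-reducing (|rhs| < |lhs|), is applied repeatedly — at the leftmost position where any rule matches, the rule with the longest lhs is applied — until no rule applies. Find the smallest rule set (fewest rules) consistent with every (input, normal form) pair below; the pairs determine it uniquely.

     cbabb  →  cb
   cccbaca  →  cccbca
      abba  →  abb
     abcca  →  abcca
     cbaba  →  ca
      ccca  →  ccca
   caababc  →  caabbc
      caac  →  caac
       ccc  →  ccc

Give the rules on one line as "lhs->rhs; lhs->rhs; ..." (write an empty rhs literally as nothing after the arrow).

ba->b; cbb->c

  | cbabb => cbbb => cb
  | cccbaca => cccbca
  | abba => abb
  | abcca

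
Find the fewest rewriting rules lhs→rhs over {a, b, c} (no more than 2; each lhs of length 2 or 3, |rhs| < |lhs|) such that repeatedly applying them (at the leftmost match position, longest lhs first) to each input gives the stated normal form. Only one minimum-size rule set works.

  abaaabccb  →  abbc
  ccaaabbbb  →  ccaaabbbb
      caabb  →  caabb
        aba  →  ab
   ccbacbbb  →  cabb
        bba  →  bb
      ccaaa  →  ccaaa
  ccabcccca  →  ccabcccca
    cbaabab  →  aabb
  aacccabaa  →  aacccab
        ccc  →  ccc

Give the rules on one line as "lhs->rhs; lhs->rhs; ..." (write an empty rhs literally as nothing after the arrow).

ba->b; cb->

  | abaaabccb => abaabccb => ababccb => abbccb => abbc
  | ccaaabbbb
  | caabb
  | aba => ab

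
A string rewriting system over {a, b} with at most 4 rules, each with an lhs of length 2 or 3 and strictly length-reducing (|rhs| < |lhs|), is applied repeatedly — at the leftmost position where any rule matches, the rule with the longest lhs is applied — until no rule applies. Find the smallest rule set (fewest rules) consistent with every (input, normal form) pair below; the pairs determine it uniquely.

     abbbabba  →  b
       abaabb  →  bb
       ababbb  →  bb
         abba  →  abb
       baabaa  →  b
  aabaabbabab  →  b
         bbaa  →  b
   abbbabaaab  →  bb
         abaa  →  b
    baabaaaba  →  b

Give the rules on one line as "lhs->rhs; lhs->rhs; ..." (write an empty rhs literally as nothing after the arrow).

aa->b; ba->b; baa->aa; bab->aa

  | abbbabba => abbaaba => abaaba => aaaba => baba => aaa => ba => b
  | abaabb => aaabb => babb => aab => bb
  | ababbb => aaabb => babb => aab => bb
  | abba => abb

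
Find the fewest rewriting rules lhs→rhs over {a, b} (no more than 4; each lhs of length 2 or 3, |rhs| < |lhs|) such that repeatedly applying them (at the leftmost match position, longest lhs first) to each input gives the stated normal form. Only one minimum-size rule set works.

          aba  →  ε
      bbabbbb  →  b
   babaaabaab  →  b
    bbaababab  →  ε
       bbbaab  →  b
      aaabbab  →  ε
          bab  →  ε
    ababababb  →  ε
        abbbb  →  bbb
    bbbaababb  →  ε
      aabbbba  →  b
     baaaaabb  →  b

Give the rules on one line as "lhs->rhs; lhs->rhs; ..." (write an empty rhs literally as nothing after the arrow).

  | aba => ba => ε
  | bbabbbb => bbabbb => bbabb => bbab => bba => b
  | babaaabaab => baaaabaab => aaabaab => aabaab => abaab => baab => ab => b
  | bbaababab => bababab => baabab => abab => bab => ba => ε

ab->b; abb->b; ba->; bab->ba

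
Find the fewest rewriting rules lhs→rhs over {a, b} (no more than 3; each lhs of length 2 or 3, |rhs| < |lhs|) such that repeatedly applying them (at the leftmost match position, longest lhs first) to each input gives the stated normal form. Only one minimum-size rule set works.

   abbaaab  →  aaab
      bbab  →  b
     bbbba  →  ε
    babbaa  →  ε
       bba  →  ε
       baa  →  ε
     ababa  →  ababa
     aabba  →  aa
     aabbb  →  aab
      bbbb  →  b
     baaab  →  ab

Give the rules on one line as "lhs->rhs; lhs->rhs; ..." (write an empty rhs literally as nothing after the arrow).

baa->; bb->b; bba->

  | abbaaab => aaab
  | bbab => b
  | bbbba => bbba => bba => ε
  | babbaa => baa => ε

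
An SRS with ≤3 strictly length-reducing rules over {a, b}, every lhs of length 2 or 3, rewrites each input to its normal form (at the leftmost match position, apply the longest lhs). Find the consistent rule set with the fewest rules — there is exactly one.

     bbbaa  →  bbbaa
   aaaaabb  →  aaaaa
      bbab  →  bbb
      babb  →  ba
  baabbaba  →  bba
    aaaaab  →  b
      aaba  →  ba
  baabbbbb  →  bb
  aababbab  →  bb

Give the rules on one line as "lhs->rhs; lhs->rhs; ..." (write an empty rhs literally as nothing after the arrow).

ab->b; abb->a

  | bbbaa
  | aaaaabb => aaaaa
  | bbab => bbb
  | babb => ba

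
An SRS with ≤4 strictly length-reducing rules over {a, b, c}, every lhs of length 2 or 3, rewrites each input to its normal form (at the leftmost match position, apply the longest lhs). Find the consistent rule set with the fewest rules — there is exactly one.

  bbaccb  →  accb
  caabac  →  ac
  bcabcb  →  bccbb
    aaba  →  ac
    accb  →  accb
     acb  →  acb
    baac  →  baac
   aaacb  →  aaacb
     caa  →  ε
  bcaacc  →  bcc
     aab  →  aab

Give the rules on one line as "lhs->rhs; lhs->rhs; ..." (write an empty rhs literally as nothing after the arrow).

aba->c; abc->cb; bac->ac; caa->

  | bbaccb => baccb => accb
  | caabac => bac => ac
  | bcabcb => bccbb
  | aaba => ac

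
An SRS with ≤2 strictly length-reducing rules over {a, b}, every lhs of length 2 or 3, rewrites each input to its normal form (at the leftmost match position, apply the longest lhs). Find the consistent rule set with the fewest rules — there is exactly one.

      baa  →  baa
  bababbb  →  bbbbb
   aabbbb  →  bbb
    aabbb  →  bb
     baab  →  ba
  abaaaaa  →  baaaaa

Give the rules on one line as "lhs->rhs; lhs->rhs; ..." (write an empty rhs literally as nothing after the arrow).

  | baa
  | bababbb => bbabbb => bbbbb
  | aabbbb => abbb => bbb
  | aabbb => abb => bb

aab->a; ab->b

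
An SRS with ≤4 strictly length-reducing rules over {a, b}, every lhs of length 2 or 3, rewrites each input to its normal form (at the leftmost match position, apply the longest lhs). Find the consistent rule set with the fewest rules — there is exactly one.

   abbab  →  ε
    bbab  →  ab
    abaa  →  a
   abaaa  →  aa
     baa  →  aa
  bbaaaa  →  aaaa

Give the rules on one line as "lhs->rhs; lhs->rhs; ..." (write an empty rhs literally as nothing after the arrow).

  | abbab => abab => bbb => ε
  | bbab => bab => ab
  | abaa => bba => ba => a
  | abaaa => bbaa => baa => aa

aba->bb; ba->a; bbb->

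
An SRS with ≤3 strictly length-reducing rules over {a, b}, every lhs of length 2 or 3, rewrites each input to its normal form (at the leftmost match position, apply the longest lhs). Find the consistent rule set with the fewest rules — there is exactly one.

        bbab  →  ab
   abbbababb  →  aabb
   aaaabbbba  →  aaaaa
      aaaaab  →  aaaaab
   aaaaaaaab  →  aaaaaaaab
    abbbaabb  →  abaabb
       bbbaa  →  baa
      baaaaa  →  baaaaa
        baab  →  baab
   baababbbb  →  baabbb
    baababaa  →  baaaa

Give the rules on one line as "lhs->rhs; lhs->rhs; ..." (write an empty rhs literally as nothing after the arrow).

bab->; bba->a

  | bbab => ab
  | abbbababb => abababb => aabb
  | aaaabbbba => aaaabba => aaaaa
  | aaaaab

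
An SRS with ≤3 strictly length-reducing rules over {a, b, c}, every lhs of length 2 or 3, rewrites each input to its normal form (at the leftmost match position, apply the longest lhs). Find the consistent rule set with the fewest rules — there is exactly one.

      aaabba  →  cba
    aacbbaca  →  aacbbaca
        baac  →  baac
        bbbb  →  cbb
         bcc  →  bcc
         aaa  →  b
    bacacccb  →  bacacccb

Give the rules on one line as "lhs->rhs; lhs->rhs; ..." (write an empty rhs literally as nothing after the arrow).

  | aaabba => bbba => cba
  | aacbbaca
  | baac
  | bbbb => cbb

aaa->b; bbb->cb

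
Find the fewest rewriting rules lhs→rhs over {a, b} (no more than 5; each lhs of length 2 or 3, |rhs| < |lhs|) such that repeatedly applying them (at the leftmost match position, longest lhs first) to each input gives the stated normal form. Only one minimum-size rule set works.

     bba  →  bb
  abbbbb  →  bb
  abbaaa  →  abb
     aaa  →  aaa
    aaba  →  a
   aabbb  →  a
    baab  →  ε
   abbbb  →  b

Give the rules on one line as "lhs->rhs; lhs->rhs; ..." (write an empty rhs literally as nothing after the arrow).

  | bba => bb
  | abbbbb => ababb => bb
  | abbaaa => abbaa => abba => abb
  | aaa

aba->; ba->b; bab->; bbb->ba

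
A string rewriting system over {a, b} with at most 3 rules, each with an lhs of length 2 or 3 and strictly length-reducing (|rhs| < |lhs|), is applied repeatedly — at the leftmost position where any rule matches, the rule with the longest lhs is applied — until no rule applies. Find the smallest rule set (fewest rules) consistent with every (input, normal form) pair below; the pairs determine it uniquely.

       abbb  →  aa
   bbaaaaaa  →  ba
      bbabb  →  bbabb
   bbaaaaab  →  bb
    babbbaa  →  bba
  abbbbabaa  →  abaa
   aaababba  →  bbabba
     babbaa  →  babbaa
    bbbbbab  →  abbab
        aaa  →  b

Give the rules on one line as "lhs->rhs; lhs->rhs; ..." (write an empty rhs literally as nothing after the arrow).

  | abbb => aa
  | bbaaaaaa => bbbaaa => aaaa => ba
  | bbabb
  | bbaaaaab => bbbaab => aaab => bb

aaa->b; aab->; bbb->a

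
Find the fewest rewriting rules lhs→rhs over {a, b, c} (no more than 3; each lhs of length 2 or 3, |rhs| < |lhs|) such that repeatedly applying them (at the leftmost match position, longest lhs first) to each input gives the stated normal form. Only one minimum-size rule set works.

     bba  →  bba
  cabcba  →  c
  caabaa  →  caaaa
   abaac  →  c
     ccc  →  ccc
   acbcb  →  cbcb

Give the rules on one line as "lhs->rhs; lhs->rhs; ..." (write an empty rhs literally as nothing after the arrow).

  | bba
  | cabcba => cacba => ccba => c
  | caabaa => caaaa
  | abaac => aaac => aac => ac => c

ab->a; ac->c; cba->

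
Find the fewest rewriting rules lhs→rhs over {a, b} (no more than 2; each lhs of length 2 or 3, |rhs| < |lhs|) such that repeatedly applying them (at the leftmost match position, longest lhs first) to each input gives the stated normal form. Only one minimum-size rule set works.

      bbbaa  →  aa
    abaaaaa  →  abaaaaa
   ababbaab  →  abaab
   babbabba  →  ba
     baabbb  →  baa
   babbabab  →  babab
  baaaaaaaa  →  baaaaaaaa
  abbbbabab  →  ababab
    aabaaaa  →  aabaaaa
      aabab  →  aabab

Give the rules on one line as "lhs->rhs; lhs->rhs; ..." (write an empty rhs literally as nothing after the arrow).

  | bbbaa => aa
  | abaaaaa
  | ababbaab => abaab
  | babbabba => babba => ba

bba->; bbb->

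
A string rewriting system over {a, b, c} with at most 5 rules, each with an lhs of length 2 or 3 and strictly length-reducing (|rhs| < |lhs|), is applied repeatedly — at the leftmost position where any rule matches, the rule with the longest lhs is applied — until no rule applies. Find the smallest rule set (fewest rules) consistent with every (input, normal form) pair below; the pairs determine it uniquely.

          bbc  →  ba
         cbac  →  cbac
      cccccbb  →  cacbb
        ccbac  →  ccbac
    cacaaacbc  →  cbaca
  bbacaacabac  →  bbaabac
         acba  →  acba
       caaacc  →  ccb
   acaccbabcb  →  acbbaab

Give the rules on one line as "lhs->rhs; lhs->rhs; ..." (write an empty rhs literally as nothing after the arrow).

  | bbc => ba
  | cbac
  | cccccbb => cbccbb => cacbb
  | ccbac

acc->b; bc->a; caa->cc; ccc->cb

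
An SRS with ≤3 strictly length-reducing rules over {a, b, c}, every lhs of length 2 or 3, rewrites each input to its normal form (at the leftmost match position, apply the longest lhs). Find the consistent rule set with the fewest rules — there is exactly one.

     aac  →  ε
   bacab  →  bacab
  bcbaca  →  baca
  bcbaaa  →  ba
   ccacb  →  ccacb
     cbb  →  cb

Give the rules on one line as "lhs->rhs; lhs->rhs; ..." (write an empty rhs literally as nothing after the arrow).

aa->b; bb->b; bc->

  | aac => bc => ε
  | bacab
  | bcbaca => baca
  | bcbaaa => baaa => bba => ba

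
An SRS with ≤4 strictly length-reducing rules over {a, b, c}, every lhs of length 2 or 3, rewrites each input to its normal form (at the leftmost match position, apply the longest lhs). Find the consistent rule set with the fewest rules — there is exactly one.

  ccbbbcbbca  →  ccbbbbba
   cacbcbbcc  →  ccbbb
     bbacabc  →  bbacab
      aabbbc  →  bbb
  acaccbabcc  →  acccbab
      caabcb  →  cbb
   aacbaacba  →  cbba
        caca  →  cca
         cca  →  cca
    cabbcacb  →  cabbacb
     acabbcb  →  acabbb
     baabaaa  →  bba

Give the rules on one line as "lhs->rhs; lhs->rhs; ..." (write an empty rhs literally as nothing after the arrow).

aa->; bc->b; cac->cc

  | ccbbbcbbca => ccbbbbbca => ccbbbbba
  | cacbcbbcc => ccbcbbcc => ccbbbcc => ccbbbc => ccbbb
  | bbacabc => bbacab
  | aabbbc => bbbc => bbb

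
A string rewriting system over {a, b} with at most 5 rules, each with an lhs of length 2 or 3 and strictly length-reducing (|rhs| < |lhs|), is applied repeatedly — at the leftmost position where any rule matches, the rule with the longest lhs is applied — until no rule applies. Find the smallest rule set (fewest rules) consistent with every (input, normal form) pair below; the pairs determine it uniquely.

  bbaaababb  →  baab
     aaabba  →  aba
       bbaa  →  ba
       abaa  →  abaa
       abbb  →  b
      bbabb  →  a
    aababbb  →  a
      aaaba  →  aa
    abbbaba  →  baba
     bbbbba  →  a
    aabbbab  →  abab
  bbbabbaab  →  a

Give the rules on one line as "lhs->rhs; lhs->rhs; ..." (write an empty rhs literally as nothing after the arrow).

aaa->bb; abb->; bba->b; bbb->a

  | bbaaababb => baababb => baab
  | aaabba => bbbba => aba
  | bbaa => ba
  | abaa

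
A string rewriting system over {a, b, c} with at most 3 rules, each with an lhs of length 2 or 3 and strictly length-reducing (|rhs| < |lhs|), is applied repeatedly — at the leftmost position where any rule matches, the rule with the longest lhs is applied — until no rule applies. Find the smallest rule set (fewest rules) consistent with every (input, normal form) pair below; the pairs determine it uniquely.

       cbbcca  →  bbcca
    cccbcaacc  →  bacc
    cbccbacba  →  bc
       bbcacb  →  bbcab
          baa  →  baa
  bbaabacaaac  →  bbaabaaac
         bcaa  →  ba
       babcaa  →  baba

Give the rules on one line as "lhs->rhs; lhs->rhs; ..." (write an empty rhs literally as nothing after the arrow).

caa->a; cb->b; cba->

  | cbbcca => bbcca
  | cccbcaacc => ccbcaacc => cbcaacc => bcaacc => bacc
  | cbccbacba => bccbacba => bccba => bc
  | bbcacb => bbcab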